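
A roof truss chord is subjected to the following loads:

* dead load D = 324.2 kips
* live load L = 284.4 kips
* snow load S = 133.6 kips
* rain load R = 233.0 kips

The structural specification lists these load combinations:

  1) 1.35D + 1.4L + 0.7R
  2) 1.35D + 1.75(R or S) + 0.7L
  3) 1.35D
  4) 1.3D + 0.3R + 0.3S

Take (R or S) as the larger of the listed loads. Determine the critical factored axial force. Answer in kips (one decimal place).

1044.5 kips

(R or S) → R = 233.0 kips.
1) 1.35(324.2) + 1.4(284.4) + 0.7(233.0) = 998.9
2) 1.35(324.2) + 1.75(233.0) + 0.7(284.4) = 1044.5
3) 1.35(324.2) = 437.7
4) 1.3(324.2) + 0.3(233.0) + 0.3(133.6) = 531.4
Combination 2 governs: P_u = 1044.5 kips.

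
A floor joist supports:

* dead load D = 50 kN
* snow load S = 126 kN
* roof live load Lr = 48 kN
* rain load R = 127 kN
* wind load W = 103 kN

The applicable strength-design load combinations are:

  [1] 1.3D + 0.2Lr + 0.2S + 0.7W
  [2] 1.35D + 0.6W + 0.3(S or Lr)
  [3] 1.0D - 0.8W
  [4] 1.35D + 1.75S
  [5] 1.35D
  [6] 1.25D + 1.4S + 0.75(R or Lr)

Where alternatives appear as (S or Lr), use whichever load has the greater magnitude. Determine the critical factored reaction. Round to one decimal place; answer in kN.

334.2 kN

(S or Lr) → S = 126 kN; (R or Lr) → R = 127 kN.
[1] 1.3(50) + 0.2(48) + 0.2(126) + 0.7(103) = 65.0 + 9.6 + 25.2 + 72.1 = 171.9
[2] 1.35(50) + 0.6(103) + 0.3(126) = 67.5 + 61.8 + 37.8 = 167.1
[3] 1.0(50) - 0.8(103) = 50.0 - 82.4 = -32.4
[4] 1.35(50) + 1.75(126) = 67.5 + 220.5 = 288.0
[5] 1.35(50) = 67.5
[6] 1.25(50) + 1.4(126) + 0.75(127) = 62.5 + 176.4 + 95.3 = 334.2
Combination 6 governs: V_u = 334.2 kN.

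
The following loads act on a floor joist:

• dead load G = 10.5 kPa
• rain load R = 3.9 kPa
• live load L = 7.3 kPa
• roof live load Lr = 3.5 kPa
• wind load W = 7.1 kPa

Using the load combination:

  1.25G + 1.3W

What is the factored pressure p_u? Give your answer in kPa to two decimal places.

1.25(10.5) + 1.3(7.1) = 13.13 + 9.23 = 22.36
p_u = 22.36 kPa.

22.36 kPa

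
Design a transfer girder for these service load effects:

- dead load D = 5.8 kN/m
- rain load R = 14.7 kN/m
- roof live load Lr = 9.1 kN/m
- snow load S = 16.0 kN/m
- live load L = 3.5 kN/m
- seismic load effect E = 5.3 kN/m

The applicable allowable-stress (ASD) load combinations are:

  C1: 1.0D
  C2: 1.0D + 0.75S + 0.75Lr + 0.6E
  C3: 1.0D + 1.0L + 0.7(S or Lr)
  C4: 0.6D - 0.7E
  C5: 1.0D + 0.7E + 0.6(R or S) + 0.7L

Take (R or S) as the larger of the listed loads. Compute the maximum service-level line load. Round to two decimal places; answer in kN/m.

27.81 kN/m

(S or Lr) → S = 16.0 kN/m; (R or S) → S = 16.0 kN/m.
C1: 1.0(5.8) = 5.80
C2: 1.0(5.8) + 0.75(16.0) + 0.75(9.1) + 0.6(5.3) = 27.81
C3: 1.0(5.8) + 1.0(3.5) + 0.7(16.0) = 20.50
C4: 0.6(5.8) - 0.7(5.3) = -0.23
C5: 1.0(5.8) + 0.7(5.3) + 0.6(16.0) + 0.7(3.5) = 21.56
The controlling combination is 2, giving 27.81 kN/m.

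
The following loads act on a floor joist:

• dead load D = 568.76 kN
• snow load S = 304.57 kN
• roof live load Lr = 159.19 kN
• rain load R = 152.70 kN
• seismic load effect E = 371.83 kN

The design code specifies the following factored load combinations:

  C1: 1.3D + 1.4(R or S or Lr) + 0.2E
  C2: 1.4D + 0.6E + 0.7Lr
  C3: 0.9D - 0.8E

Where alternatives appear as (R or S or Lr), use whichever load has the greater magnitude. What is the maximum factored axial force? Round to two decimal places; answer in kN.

(R or S or Lr) → S = 304.57 kN.
C1: 1.3(568.76) + 1.4(304.57) + 0.2(371.83) = 1240.15
C2: 1.4(568.76) + 0.6(371.83) + 0.7(159.19) = 1130.80
C3: 0.9(568.76) - 0.8(371.83) = 214.42
Maximum is from combination 1.

1240.15 kN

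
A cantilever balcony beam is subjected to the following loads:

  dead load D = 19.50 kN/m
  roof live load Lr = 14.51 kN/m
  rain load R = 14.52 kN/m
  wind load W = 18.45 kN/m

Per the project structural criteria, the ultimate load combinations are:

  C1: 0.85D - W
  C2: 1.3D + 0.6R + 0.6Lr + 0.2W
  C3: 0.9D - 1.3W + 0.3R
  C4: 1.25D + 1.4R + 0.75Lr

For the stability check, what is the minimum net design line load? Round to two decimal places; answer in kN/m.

-2.08 kN/m

C1: 0.85(19.50) - 1.0(18.45) = -1.88
C2: 1.3(19.50) + 0.6(14.52) + 0.6(14.51) + 0.2(18.45) = 25.35 + 8.71 + 8.71 + 3.69 = 46.46
C3: 0.9(19.50) - 1.3(18.45) + 0.3(14.52) = 17.55 - 23.99 + 4.36 = -2.08
C4: 1.25(19.50) + 1.4(14.52) + 0.75(14.51) = 24.38 + 20.33 + 10.88 = 55.59
Combination 3 gives the minimum: -2.08 kN/m.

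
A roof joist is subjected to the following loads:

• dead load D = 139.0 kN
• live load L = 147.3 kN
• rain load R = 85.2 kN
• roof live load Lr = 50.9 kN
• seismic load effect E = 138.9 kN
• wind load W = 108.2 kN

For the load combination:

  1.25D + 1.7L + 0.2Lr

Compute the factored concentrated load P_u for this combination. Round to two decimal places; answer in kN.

1.25(139.0) + 1.7(147.3) + 0.2(50.9) = 173.75 + 250.41 + 10.18 = 434.34
P_u = 434.34 kN.

434.34 kN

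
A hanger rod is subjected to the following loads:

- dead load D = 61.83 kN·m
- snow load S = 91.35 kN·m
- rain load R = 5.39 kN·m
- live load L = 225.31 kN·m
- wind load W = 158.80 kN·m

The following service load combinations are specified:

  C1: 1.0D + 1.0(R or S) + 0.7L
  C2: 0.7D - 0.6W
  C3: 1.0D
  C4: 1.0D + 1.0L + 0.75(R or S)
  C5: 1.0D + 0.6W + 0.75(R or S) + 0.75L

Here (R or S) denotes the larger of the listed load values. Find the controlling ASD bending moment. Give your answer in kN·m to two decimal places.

394.61 kN·m

(R or S) → S = 91.35 kN·m.
C1: 1.0(61.83) + 1.0(91.35) + 0.7(225.31) = 61.83 + 91.35 + 157.72 = 310.90
C2: 0.7(61.83) - 0.6(158.80) = 43.28 - 95.28 = -52.00
C3: 1.0(61.83) = 61.83
C4: 1.0(61.83) + 1.0(225.31) + 0.75(91.35) = 61.83 + 225.31 + 68.51 = 355.65
C5: 1.0(61.83) + 0.6(158.80) + 0.75(91.35) + 0.75(225.31) = 394.61
Maximum is from combination 5.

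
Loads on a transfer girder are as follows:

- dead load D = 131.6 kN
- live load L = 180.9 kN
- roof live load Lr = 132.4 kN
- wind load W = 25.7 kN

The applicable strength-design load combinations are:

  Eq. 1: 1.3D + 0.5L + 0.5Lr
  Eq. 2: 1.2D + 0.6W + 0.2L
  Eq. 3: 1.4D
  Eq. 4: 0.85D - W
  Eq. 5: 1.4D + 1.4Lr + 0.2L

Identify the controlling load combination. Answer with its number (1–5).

Combination 5

Eq. 1: 1.3(131.6) + 0.5(180.9) + 0.5(132.4) = 327.7
Eq. 2: 1.2(131.6) + 0.6(25.7) + 0.2(180.9) = 157.9 + 15.4 + 36.2 = 209.5
Eq. 3: 1.4(131.6) = 184.2
Eq. 4: 0.85(131.6) - 1.0(25.7) = 111.9 - 25.7 = 86.2
Eq. 5: 1.4(131.6) + 1.4(132.4) + 0.2(180.9) = 184.2 + 185.4 + 36.2 = 405.8
The largest value is 405.8 kN from combination 5.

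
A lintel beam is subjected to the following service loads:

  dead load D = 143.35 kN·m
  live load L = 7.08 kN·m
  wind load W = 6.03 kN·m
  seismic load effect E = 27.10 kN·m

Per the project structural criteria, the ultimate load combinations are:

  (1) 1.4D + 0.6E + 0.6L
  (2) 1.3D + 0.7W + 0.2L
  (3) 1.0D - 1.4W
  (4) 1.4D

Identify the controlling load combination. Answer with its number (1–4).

(1) 1.4(143.35) + 0.6(27.10) + 0.6(7.08) = 200.69 + 16.26 + 4.25 = 221.20
(2) 1.3(143.35) + 0.7(6.03) + 0.2(7.08) = 191.99
(3) 1.0(143.35) - 1.4(6.03) = 143.35 - 8.44 = 134.91
(4) 1.4(143.35) = 200.69
The largest value is 221.20 kN·m from combination 1.

Combination 1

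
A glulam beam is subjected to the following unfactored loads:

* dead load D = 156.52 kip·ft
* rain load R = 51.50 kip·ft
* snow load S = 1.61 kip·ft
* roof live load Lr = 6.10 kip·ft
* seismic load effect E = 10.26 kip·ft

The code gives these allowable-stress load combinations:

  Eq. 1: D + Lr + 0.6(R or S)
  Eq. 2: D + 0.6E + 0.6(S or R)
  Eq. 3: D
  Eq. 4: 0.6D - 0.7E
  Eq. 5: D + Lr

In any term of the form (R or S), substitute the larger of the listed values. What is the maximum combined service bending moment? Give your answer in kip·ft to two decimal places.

193.58 kip·ft

(R or S) → R = 51.50 kip·ft; (S or R) → R = 51.50 kip·ft.
Eq. 1: 1.0(156.52) + 1.0(6.10) + 0.6(51.50) = 193.52
Eq. 2: 1.0(156.52) + 0.6(10.26) + 0.6(51.50) = 193.58
Eq. 3: 1.0(156.52) = 156.52
Eq. 4: 0.6(156.52) - 0.7(10.26) = 86.73
Eq. 5: 1.0(156.52) + 1.0(6.10) = 162.62
Combination 2 governs: M = 193.58 kip·ft.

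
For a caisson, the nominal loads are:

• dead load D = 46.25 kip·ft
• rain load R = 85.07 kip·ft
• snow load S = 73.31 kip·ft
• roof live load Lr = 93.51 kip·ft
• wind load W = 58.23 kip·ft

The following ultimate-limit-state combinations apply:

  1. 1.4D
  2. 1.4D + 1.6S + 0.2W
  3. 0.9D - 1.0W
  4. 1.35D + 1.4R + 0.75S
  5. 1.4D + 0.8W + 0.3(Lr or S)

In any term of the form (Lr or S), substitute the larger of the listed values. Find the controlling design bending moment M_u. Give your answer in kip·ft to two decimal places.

236.52 kip·ft

(Lr or S) → Lr = 93.51 kip·ft.
1. 1.4(46.25) = 64.75
2. 1.4(46.25) + 1.6(73.31) + 0.2(58.23) = 193.69
3. 0.9(46.25) - 1.0(58.23) = -16.61
4. 1.35(46.25) + 1.4(85.07) + 0.75(73.31) = 62.44 + 119.10 + 54.98 = 236.52
5. 1.4(46.25) + 0.8(58.23) + 0.3(93.51) = 139.39
The controlling combination is 4, giving 236.52 kip·ft.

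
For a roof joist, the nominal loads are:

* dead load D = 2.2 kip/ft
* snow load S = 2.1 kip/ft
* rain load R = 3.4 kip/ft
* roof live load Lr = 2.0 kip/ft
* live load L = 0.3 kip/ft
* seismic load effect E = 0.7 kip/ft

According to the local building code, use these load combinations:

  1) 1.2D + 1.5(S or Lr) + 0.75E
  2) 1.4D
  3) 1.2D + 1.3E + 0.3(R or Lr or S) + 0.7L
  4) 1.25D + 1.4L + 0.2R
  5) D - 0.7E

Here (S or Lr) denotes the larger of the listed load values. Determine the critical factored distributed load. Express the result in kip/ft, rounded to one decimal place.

(S or Lr) → S = 2.1 kip/ft; (R or Lr or S) → R = 3.4 kip/ft.
1) 1.2(2.2) + 1.5(2.1) + 0.75(0.7) = 2.6 + 3.2 + 0.5 = 6.3
2) 1.4(2.2) = 3.1
3) 1.2(2.2) + 1.3(0.7) + 0.3(3.4) + 0.7(0.3) = 4.8
4) 1.25(2.2) + 1.4(0.3) + 0.2(3.4) = 2.8 + 0.4 + 0.7 = 3.9
5) 1.0(2.2) - 0.7(0.7) = 2.2 - 0.5 = 1.7
Combination 1 governs: w_u = 6.3 kip/ft.

6.3 kip/ft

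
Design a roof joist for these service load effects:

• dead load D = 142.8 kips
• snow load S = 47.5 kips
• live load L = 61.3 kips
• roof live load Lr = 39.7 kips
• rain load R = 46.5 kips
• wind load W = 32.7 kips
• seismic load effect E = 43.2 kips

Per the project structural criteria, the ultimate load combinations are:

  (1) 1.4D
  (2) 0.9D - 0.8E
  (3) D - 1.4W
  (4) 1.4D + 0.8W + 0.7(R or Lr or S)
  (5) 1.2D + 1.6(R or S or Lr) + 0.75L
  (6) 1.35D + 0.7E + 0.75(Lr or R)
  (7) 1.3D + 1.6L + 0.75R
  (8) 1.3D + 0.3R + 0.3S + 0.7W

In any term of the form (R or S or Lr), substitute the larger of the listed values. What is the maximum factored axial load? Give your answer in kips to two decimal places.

318.60 kips

(R or Lr or S) → S = 47.5 kips; (R or S or Lr) → S = 47.5 kips; (Lr or R) → R = 46.5 kips.
(1) 1.4(142.8) = 199.92
(2) 0.9(142.8) - 0.8(43.2) = 128.52 - 34.56 = 93.96
(3) 1.0(142.8) - 1.4(32.7) = 142.80 - 45.78 = 97.02
(4) 1.4(142.8) + 0.8(32.7) + 0.7(47.5) = 199.92 + 26.16 + 33.25 = 259.33
(5) 1.2(142.8) + 1.6(47.5) + 0.75(61.3) = 171.36 + 76.00 + 45.98 = 293.34
(6) 1.35(142.8) + 0.7(43.2) + 0.75(46.5) = 192.78 + 30.24 + 34.88 = 257.90
(7) 1.3(142.8) + 1.6(61.3) + 0.75(46.5) = 185.64 + 98.08 + 34.88 = 318.60
(8) 1.3(142.8) + 0.3(46.5) + 0.3(47.5) + 0.7(32.7) = 185.64 + 13.95 + 14.25 + 22.89 = 236.73
Maximum is from combination 7.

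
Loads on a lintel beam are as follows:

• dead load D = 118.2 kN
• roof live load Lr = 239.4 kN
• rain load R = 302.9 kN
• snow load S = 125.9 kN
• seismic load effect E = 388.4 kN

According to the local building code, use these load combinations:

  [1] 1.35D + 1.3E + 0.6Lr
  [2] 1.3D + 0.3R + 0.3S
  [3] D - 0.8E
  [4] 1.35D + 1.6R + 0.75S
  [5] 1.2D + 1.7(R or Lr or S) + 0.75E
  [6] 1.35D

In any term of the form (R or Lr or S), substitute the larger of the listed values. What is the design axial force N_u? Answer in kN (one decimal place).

(R or Lr or S) → R = 302.9 kN.
[1] 1.35(118.2) + 1.3(388.4) + 0.6(239.4) = 159.6 + 504.9 + 143.6 = 808.1
[2] 1.3(118.2) + 0.3(302.9) + 0.3(125.9) = 282.3
[3] 1.0(118.2) - 0.8(388.4) = 118.2 - 310.7 = -192.5
[4] 1.35(118.2) + 1.6(302.9) + 0.75(125.9) = 159.6 + 484.6 + 94.4 = 738.6
[5] 1.2(118.2) + 1.7(302.9) + 0.75(388.4) = 948.1
[6] 1.35(118.2) = 159.6
The controlling combination is 5, giving 948.1 kN.

948.1 kN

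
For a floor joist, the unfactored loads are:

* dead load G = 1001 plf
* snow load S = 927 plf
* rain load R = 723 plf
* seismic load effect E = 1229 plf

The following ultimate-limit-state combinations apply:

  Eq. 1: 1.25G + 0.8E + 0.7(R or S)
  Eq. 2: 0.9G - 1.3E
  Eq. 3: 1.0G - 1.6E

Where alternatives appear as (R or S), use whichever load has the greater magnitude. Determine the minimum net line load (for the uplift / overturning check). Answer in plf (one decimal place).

-965.4 plf

(R or S) → S = 927 plf.
Eq. 1: 1.25(1001) + 0.8(1229) + 0.7(927) = 2883.4
Eq. 2: 0.9(1001) - 1.3(1229) = -696.8
Eq. 3: 1.0(1001) - 1.6(1229) = -965.4
Combination 3 gives the minimum: -965.4 plf.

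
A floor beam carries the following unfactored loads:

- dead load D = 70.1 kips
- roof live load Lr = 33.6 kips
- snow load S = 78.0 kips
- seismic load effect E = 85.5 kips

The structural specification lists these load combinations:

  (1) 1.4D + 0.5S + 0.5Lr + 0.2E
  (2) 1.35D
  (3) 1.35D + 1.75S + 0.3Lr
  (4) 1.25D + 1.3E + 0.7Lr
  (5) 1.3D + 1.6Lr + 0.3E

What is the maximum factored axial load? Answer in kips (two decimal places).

(1) 1.4(70.1) + 0.5(78.0) + 0.5(33.6) + 0.2(85.5) = 171.04
(2) 1.35(70.1) = 94.64
(3) 1.35(70.1) + 1.75(78.0) + 0.3(33.6) = 241.22
(4) 1.25(70.1) + 1.3(85.5) + 0.7(33.6) = 222.30
(5) 1.3(70.1) + 1.6(33.6) + 0.3(85.5) = 170.54
Combination 3 governs: P_u = 241.22 kips.

241.22 kips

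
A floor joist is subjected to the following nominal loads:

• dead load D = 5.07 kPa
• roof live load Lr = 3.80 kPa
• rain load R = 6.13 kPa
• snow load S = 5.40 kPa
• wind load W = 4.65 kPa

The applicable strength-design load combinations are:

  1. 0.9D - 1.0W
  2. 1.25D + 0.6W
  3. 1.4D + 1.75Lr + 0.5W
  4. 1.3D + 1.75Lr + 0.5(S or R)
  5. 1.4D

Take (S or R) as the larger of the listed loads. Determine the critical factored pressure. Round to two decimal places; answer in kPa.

(S or R) → R = 6.13 kPa.
1. 0.9(5.07) - 1.0(4.65) = 4.56 - 4.65 = -0.09
2. 1.25(5.07) + 0.6(4.65) = 6.34 + 2.79 = 9.13
3. 1.4(5.07) + 1.75(3.80) + 0.5(4.65) = 16.07
4. 1.3(5.07) + 1.75(3.80) + 0.5(6.13) = 6.59 + 6.65 + 3.07 = 16.31
5. 1.4(5.07) = 7.10
Combination 4 governs: p_u = 16.31 kPa.

16.31 kPa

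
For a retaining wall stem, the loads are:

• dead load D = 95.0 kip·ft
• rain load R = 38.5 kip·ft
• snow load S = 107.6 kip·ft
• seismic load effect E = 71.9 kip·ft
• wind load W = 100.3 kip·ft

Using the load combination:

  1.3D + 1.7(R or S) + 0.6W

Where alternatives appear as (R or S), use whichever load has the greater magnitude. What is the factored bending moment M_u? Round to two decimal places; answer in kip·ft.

366.60 kip·ft

(R or S) → S = 107.6 kip·ft.
1.3(95.0) + 1.7(107.6) + 0.6(100.3) = 123.50 + 182.92 + 60.18 = 366.60
M_u = 366.60 kip·ft.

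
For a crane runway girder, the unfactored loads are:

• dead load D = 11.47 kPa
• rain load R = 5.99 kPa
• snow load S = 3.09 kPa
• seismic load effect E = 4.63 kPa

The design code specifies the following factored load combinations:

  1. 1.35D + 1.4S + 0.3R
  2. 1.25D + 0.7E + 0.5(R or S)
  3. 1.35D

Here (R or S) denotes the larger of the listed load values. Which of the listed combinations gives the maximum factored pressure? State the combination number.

(R or S) → R = 5.99 kPa.
1. 1.35(11.47) + 1.4(3.09) + 0.3(5.99) = 21.61
2. 1.25(11.47) + 0.7(4.63) + 0.5(5.99) = 20.57
3. 1.35(11.47) = 15.48
The largest value is 21.61 kPa from combination 1.

Combination 1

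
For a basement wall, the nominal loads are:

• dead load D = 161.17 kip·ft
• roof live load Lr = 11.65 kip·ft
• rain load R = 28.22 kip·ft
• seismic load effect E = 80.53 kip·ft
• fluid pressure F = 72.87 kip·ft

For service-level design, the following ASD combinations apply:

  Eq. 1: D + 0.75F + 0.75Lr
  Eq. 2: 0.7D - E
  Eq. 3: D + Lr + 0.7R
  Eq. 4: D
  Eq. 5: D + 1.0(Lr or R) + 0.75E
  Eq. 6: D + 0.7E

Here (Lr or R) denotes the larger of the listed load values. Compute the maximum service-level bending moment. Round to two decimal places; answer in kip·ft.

(Lr or R) → R = 28.22 kip·ft.
Eq. 1: 1.0(161.17) + 0.75(72.87) + 0.75(11.65) = 161.17 + 54.65 + 8.74 = 224.56
Eq. 2: 0.7(161.17) - 1.0(80.53) = 112.82 - 80.53 = 32.29
Eq. 3: 1.0(161.17) + 1.0(11.65) + 0.7(28.22) = 161.17 + 11.65 + 19.75 = 192.57
Eq. 4: 1.0(161.17) = 161.17
Eq. 5: 1.0(161.17) + 1.0(28.22) + 0.75(80.53) = 161.17 + 28.22 + 60.40 = 249.79
Eq. 6: 1.0(161.17) + 0.7(80.53) = 161.17 + 56.37 = 217.54
The controlling combination is 5, giving 249.79 kip·ft.

249.79 kip·ft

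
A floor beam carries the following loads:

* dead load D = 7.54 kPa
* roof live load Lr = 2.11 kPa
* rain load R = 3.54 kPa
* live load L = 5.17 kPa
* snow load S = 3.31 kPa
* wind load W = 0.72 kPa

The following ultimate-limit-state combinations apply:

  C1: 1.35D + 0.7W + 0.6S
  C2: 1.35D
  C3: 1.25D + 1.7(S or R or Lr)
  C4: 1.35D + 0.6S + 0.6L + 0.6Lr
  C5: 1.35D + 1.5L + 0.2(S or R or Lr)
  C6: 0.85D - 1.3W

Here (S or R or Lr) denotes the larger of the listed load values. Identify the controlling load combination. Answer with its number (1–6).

(S or R or Lr) → R = 3.54 kPa.
C1: 1.35(7.54) + 0.7(0.72) + 0.6(3.31) = 10.18 + 0.50 + 1.99 = 12.67
C2: 1.35(7.54) = 10.18
C3: 1.25(7.54) + 1.7(3.54) = 15.44
C4: 1.35(7.54) + 0.6(3.31) + 0.6(5.17) + 0.6(2.11) = 16.53
C5: 1.35(7.54) + 1.5(5.17) + 0.2(3.54) = 18.64
C6: 0.85(7.54) - 1.3(0.72) = 6.41 - 0.94 = 5.47
The largest value is 18.64 kPa from combination 5.

Combination 5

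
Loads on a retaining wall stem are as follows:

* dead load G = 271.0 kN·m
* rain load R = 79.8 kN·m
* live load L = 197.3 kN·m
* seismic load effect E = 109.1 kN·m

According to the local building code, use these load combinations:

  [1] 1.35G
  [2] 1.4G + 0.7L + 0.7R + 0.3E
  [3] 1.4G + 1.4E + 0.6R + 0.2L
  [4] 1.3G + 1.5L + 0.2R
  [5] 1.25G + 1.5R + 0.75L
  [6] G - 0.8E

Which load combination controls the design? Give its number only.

[1] 1.35(271.0) = 365.9
[2] 1.4(271.0) + 0.7(197.3) + 0.7(79.8) + 0.3(109.1) = 379.4 + 138.1 + 55.9 + 32.7 = 606.1
[3] 1.4(271.0) + 1.4(109.1) + 0.6(79.8) + 0.2(197.3) = 379.4 + 152.7 + 47.9 + 39.5 = 619.5
[4] 1.3(271.0) + 1.5(197.3) + 0.2(79.8) = 664.2
[5] 1.25(271.0) + 1.5(79.8) + 0.75(197.3) = 606.4
[6] 1.0(271.0) - 0.8(109.1) = 271.0 - 87.3 = 183.7
The largest value is 664.2 kN·m from combination 4.

Combination 4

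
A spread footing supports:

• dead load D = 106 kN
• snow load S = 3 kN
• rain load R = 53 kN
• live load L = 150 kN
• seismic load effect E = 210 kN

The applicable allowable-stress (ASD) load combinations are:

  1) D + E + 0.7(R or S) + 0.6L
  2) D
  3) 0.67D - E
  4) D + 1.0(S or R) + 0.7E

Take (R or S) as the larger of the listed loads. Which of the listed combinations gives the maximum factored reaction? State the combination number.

Combination 1

(R or S) → R = 53 kN; (S or R) → R = 53 kN.
1) 1.0(106) + 1.0(210) + 0.7(53) + 0.6(150) = 106.0 + 210.0 + 37.1 + 90.0 = 443.1
2) 1.0(106) = 106.0
3) 0.67(106) - 1.0(210) = 71.0 - 210.0 = -139.0
4) 1.0(106) + 1.0(53) + 0.7(210) = 106.0 + 53.0 + 147.0 = 306.0
The largest value is 443.1 kN from combination 1.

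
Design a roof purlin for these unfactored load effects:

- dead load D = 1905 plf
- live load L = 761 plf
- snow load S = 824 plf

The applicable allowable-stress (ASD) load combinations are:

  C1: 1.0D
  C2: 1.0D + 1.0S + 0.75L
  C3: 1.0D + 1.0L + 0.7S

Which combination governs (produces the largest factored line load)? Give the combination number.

Combination 2

C1: 1.0(1905) = 1905.0
C2: 1.0(1905) + 1.0(824) + 0.75(761) = 3299.8
C3: 1.0(1905) + 1.0(761) + 0.7(824) = 3242.8
The largest value is 3299.8 plf from combination 2.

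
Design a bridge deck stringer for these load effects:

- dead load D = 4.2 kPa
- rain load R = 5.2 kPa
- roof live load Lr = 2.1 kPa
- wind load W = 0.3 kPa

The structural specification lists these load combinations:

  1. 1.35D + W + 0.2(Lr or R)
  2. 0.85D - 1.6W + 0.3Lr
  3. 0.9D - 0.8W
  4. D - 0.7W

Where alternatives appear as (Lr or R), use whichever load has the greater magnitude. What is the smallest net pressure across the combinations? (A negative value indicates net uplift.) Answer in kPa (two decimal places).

(Lr or R) → R = 5.2 kPa.
1. 1.35(4.2) + 1.0(0.3) + 0.2(5.2) = 5.67 + 0.30 + 1.04 = 7.01
2. 0.85(4.2) - 1.6(0.3) + 0.3(2.1) = 3.57 - 0.48 + 0.63 = 3.72
3. 0.9(4.2) - 0.8(0.3) = 3.78 - 0.24 = 3.54
4. 1.0(4.2) - 0.7(0.3) = 4.20 - 0.21 = 3.99
Combination 3 gives the minimum: 3.54 kPa.

3.54 kPa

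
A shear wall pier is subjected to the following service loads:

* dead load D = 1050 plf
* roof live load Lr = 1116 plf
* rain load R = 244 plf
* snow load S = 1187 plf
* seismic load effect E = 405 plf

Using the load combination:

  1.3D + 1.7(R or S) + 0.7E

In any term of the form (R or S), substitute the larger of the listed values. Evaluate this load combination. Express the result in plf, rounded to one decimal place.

3666.4 plf

(R or S) → S = 1187 plf.
1.3(1050) + 1.7(1187) + 0.7(405) = 1365.0 + 2017.9 + 283.5 = 3666.4
w_u = 3666.4 plf.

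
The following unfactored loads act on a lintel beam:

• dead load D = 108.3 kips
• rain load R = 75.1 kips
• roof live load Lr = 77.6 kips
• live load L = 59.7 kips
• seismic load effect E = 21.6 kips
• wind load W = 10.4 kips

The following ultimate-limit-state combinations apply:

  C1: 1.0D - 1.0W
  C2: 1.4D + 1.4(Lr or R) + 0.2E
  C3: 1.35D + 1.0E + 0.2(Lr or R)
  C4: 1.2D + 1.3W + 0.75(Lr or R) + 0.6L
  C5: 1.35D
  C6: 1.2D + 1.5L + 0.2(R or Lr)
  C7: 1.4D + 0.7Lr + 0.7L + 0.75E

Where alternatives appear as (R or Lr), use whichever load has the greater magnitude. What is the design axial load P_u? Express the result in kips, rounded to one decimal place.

264.6 kips

(Lr or R) → Lr = 77.6 kips; (R or Lr) → Lr = 77.6 kips.
C1: 1.0(108.3) - 1.0(10.4) = 108.3 - 10.4 = 97.9
C2: 1.4(108.3) + 1.4(77.6) + 0.2(21.6) = 264.6
C3: 1.35(108.3) + 1.0(21.6) + 0.2(77.6) = 146.2 + 21.6 + 15.5 = 183.3
C4: 1.2(108.3) + 1.3(10.4) + 0.75(77.6) + 0.6(59.7) = 130.0 + 13.5 + 58.2 + 35.8 = 237.5
C5: 1.35(108.3) = 146.2
C6: 1.2(108.3) + 1.5(59.7) + 0.2(77.6) = 235.0
C7: 1.4(108.3) + 0.7(77.6) + 0.7(59.7) + 0.75(21.6) = 151.6 + 54.3 + 41.8 + 16.2 = 263.9
The controlling combination is 2, giving 264.6 kips.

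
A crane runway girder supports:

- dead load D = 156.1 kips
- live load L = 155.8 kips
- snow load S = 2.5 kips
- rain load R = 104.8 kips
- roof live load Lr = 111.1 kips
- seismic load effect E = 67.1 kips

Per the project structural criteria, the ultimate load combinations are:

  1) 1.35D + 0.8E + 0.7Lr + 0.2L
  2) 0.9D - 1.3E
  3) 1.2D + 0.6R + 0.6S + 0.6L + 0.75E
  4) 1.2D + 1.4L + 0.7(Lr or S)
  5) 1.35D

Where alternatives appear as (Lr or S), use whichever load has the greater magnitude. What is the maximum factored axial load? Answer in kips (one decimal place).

483.2 kips

(Lr or S) → Lr = 111.1 kips.
1) 1.35(156.1) + 0.8(67.1) + 0.7(111.1) + 0.2(155.8) = 373.3
2) 0.9(156.1) - 1.3(67.1) = 140.5 - 87.2 = 53.3
3) 1.2(156.1) + 0.6(104.8) + 0.6(2.5) + 0.6(155.8) + 0.75(67.1) = 187.3 + 62.9 + 1.5 + 93.5 + 50.3 = 395.5
4) 1.2(156.1) + 1.4(155.8) + 0.7(111.1) = 187.3 + 218.1 + 77.8 = 483.2
5) 1.35(156.1) = 210.7
The controlling combination is 4, giving 483.2 kips.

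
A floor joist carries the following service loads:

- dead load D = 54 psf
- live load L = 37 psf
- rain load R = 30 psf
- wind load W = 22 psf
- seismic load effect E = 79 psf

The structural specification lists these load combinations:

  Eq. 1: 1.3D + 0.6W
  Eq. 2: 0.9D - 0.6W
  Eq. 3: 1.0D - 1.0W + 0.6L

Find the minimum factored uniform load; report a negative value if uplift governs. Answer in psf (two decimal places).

Eq. 1: 1.3(54) + 0.6(22) = 70.20 + 13.20 = 83.40
Eq. 2: 0.9(54) - 0.6(22) = 48.60 - 13.20 = 35.40
Eq. 3: 1.0(54) - 1.0(22) + 0.6(37) = 54.00 - 22.00 + 22.20 = 54.20
Combination 2 gives the minimum: 35.40 psf.

35.40 psf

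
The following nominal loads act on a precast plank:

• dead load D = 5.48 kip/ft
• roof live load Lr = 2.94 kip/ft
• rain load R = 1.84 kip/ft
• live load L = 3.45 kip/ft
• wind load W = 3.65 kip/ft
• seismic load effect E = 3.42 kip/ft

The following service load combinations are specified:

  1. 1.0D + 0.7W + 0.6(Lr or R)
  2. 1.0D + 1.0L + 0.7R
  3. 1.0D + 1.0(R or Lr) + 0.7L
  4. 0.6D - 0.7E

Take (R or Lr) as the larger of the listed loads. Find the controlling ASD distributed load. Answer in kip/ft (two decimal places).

10.84 kip/ft

(Lr or R) → Lr = 2.94 kip/ft; (R or Lr) → Lr = 2.94 kip/ft.
1. 1.0(5.48) + 0.7(3.65) + 0.6(2.94) = 5.48 + 2.56 + 1.76 = 9.80
2. 1.0(5.48) + 1.0(3.45) + 0.7(1.84) = 5.48 + 3.45 + 1.29 = 10.22
3. 1.0(5.48) + 1.0(2.94) + 0.7(3.45) = 5.48 + 2.94 + 2.42 = 10.84
4. 0.6(5.48) - 0.7(3.42) = 0.89
Combination 3 governs: w = 10.84 kip/ft.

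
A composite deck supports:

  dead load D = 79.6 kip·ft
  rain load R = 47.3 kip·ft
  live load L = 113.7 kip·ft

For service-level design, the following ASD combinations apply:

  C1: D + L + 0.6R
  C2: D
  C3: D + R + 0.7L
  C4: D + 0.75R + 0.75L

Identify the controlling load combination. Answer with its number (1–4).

C1: 1.0(79.6) + 1.0(113.7) + 0.6(47.3) = 79.6 + 113.7 + 28.4 = 221.7
C2: 1.0(79.6) = 79.6
C3: 1.0(79.6) + 1.0(47.3) + 0.7(113.7) = 79.6 + 47.3 + 79.6 = 206.5
C4: 1.0(79.6) + 0.75(47.3) + 0.75(113.7) = 79.6 + 35.5 + 85.3 = 200.4
The largest value is 221.7 kip·ft from combination 1.

Combination 1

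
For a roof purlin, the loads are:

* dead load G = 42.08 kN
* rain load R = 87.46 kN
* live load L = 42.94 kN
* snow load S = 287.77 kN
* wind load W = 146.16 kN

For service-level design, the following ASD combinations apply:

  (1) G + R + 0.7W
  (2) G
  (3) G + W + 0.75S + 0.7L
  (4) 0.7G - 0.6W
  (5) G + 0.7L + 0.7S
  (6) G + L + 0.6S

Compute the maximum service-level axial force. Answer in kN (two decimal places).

434.13 kN

(1) 1.0(42.08) + 1.0(87.46) + 0.7(146.16) = 42.08 + 87.46 + 102.31 = 231.85
(2) 1.0(42.08) = 42.08
(3) 1.0(42.08) + 1.0(146.16) + 0.75(287.77) + 0.7(42.94) = 42.08 + 146.16 + 215.83 + 30.06 = 434.13
(4) 0.7(42.08) - 0.6(146.16) = 29.46 - 87.70 = -58.24
(5) 1.0(42.08) + 0.7(42.94) + 0.7(287.77) = 42.08 + 30.06 + 201.44 = 273.58
(6) 1.0(42.08) + 1.0(42.94) + 0.6(287.77) = 42.08 + 42.94 + 172.66 = 257.68
Maximum is from combination 3.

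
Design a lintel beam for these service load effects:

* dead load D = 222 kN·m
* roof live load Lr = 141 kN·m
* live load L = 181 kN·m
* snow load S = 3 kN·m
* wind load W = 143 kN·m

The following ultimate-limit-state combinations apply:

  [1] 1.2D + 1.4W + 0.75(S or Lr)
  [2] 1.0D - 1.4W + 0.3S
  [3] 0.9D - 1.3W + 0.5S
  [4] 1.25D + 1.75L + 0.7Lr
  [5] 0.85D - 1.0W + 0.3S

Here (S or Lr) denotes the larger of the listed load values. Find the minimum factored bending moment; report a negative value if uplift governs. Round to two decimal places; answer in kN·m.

(S or Lr) → Lr = 141 kN·m.
[1] 1.2(222) + 1.4(143) + 0.75(141) = 266.40 + 200.20 + 105.75 = 572.35
[2] 1.0(222) - 1.4(143) + 0.3(3) = 222.00 - 200.20 + 0.90 = 22.70
[3] 0.9(222) - 1.3(143) + 0.5(3) = 199.80 - 185.90 + 1.50 = 15.40
[4] 1.25(222) + 1.75(181) + 0.7(141) = 277.50 + 316.75 + 98.70 = 692.95
[5] 0.85(222) - 1.0(143) + 0.3(3) = 188.70 - 143.00 + 0.90 = 46.60
Combination 3 gives the minimum: 15.40 kN·m.

15.40 kN·m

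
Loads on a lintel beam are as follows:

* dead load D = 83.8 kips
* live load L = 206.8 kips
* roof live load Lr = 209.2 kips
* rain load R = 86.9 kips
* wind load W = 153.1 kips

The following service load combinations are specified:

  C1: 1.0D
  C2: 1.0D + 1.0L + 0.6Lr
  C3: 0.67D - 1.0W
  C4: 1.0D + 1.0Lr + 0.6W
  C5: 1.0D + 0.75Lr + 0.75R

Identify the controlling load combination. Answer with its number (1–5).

Combination 2

C1: 1.0(83.8) = 83.80
C2: 1.0(83.8) + 1.0(206.8) + 0.6(209.2) = 416.12
C3: 0.67(83.8) - 1.0(153.1) = -96.95
C4: 1.0(83.8) + 1.0(209.2) + 0.6(153.1) = 384.86
C5: 1.0(83.8) + 0.75(209.2) + 0.75(86.9) = 305.88
The largest value is 416.12 kips from combination 2.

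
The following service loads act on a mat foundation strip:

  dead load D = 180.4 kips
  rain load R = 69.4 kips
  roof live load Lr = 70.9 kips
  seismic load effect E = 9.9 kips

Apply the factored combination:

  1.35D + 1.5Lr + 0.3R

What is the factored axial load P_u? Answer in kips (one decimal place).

1.35(180.4) + 1.5(70.9) + 0.3(69.4) = 370.7
P_u = 370.7 kips.

370.7 kips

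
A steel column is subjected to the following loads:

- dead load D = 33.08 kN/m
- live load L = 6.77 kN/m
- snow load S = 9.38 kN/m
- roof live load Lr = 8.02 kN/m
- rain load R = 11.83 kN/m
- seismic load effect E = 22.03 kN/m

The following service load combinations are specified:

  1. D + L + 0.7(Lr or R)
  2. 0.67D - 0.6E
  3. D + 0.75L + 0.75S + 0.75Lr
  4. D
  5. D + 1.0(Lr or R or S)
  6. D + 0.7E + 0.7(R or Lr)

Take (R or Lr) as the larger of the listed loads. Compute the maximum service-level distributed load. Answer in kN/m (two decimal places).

56.78 kN/m

(Lr or R) → R = 11.83 kN/m; (Lr or R or S) → R = 11.83 kN/m; (R or Lr) → R = 11.83 kN/m.
1. 1.0(33.08) + 1.0(6.77) + 0.7(11.83) = 48.13
2. 0.67(33.08) - 0.6(22.03) = 8.95
3. 1.0(33.08) + 0.75(6.77) + 0.75(9.38) + 0.75(8.02) = 51.21
4. 1.0(33.08) = 33.08
5. 1.0(33.08) + 1.0(11.83) = 44.91
6. 1.0(33.08) + 0.7(22.03) + 0.7(11.83) = 56.78
Maximum is from combination 6.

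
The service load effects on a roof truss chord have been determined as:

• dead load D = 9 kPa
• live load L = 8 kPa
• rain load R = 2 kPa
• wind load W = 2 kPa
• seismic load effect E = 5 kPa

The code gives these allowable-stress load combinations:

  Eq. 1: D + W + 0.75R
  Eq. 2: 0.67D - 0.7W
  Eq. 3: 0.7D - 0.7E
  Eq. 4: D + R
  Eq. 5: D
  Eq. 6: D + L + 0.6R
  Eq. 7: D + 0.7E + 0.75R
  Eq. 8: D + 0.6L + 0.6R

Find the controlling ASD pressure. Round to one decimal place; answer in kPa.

18.2 kPa

Eq. 1: 1.0(9) + 1.0(2) + 0.75(2) = 12.5
Eq. 2: 0.67(9) - 0.7(2) = 4.6
Eq. 3: 0.7(9) - 0.7(5) = 2.8
Eq. 4: 1.0(9) + 1.0(2) = 11.0
Eq. 5: 1.0(9) = 9.0
Eq. 6: 1.0(9) + 1.0(8) + 0.6(2) = 18.2
Eq. 7: 1.0(9) + 0.7(5) + 0.75(2) = 14.0
Eq. 8: 1.0(9) + 0.6(8) + 0.6(2) = 15.0
The controlling combination is 6, giving 18.2 kPa.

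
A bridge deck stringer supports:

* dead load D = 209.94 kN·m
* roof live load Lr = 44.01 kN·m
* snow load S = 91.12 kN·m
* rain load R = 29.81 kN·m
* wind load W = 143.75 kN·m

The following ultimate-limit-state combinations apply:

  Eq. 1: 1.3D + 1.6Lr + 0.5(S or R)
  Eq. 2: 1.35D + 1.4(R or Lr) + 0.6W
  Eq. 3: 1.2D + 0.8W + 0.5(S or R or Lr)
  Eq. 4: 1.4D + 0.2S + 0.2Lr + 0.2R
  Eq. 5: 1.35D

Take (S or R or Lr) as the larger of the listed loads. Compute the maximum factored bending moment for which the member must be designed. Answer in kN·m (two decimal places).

(S or R) → S = 91.12 kN·m; (R or Lr) → Lr = 44.01 kN·m; (S or R or Lr) → S = 91.12 kN·m.
Eq. 1: 1.3(209.94) + 1.6(44.01) + 0.5(91.12) = 272.92 + 70.42 + 45.56 = 388.90
Eq. 2: 1.35(209.94) + 1.4(44.01) + 0.6(143.75) = 283.42 + 61.61 + 86.25 = 431.28
Eq. 3: 1.2(209.94) + 0.8(143.75) + 0.5(91.12) = 251.93 + 115.00 + 45.56 = 412.49
Eq. 4: 1.4(209.94) + 0.2(91.12) + 0.2(44.01) + 0.2(29.81) = 293.92 + 18.22 + 8.80 + 5.96 = 326.90
Eq. 5: 1.35(209.94) = 283.42
Combination 2 governs: M_u = 431.28 kN·m.

431.28 kN·m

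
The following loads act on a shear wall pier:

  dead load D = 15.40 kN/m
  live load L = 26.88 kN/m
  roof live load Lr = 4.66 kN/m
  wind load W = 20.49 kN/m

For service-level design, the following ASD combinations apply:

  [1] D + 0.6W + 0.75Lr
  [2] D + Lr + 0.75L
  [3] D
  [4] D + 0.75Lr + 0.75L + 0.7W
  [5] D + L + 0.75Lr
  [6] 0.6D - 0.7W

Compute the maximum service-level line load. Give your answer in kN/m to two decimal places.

53.40 kN/m

[1] 1.0(15.40) + 0.6(20.49) + 0.75(4.66) = 31.19
[2] 1.0(15.40) + 1.0(4.66) + 0.75(26.88) = 40.22
[3] 1.0(15.40) = 15.40
[4] 1.0(15.40) + 0.75(4.66) + 0.75(26.88) + 0.7(20.49) = 53.40
[5] 1.0(15.40) + 1.0(26.88) + 0.75(4.66) = 45.78
[6] 0.6(15.40) - 0.7(20.49) = -5.10
Combination 4 governs: w = 53.40 kN/m.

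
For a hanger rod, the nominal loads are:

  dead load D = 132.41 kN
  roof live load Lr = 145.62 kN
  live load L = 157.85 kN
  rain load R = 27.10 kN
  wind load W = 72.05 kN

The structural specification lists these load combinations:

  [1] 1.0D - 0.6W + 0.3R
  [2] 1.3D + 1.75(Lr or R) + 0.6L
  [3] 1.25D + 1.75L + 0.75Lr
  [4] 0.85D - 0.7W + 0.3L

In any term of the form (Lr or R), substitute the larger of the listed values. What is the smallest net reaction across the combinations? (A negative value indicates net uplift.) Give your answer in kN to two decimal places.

97.31 kN

(Lr or R) → Lr = 145.62 kN.
[1] 1.0(132.41) - 0.6(72.05) + 0.3(27.10) = 132.41 - 43.23 + 8.13 = 97.31
[2] 1.3(132.41) + 1.75(145.62) + 0.6(157.85) = 172.13 + 254.84 + 94.71 = 521.68
[3] 1.25(132.41) + 1.75(157.85) + 0.75(145.62) = 165.51 + 276.24 + 109.22 = 550.97
[4] 0.85(132.41) - 0.7(72.05) + 0.3(157.85) = 112.55 - 50.44 + 47.36 = 109.47
Combination 1 gives the minimum: 97.31 kN.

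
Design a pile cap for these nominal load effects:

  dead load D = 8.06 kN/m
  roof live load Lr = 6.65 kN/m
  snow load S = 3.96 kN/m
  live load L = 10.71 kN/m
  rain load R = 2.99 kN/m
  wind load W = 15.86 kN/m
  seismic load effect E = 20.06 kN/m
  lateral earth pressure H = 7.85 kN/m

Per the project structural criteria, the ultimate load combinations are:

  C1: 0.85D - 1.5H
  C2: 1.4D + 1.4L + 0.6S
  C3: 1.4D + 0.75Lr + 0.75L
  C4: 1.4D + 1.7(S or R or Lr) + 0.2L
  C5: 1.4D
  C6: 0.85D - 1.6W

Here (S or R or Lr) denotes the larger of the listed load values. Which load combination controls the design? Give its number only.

Combination 2

(S or R or Lr) → Lr = 6.65 kN/m.
C1: 0.85(8.06) - 1.5(7.85) = -4.92
C2: 1.4(8.06) + 1.4(10.71) + 0.6(3.96) = 11.28 + 14.99 + 2.38 = 28.65
C3: 1.4(8.06) + 0.75(6.65) + 0.75(10.71) = 11.28 + 4.99 + 8.03 = 24.30
C4: 1.4(8.06) + 1.7(6.65) + 0.2(10.71) = 11.28 + 11.31 + 2.14 = 24.73
C5: 1.4(8.06) = 11.28
C6: 0.85(8.06) - 1.6(15.86) = 6.85 - 25.38 = -18.53
The largest value is 28.65 kN/m from combination 2.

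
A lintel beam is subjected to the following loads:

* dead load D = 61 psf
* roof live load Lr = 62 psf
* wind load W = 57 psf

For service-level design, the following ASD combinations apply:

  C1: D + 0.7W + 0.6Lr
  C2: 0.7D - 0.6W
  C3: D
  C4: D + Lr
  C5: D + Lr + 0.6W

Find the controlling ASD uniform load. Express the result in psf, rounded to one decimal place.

C1: 1.0(61) + 0.7(57) + 0.6(62) = 61.0 + 39.9 + 37.2 = 138.1
C2: 0.7(61) - 0.6(57) = 42.7 - 34.2 = 8.5
C3: 1.0(61) = 61.0
C4: 1.0(61) + 1.0(62) = 61.0 + 62.0 = 123.0
C5: 1.0(61) + 1.0(62) + 0.6(57) = 61.0 + 62.0 + 34.2 = 157.2
Combination 5 governs: q = 157.2 psf.

157.2 psf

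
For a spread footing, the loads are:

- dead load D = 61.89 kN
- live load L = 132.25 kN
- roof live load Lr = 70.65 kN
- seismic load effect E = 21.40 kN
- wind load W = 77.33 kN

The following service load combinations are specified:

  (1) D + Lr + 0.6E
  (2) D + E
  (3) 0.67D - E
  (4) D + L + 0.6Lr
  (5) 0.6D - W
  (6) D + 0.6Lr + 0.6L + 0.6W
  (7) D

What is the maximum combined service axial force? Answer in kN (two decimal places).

(1) 1.0(61.89) + 1.0(70.65) + 0.6(21.40) = 145.38
(2) 1.0(61.89) + 1.0(21.40) = 83.29
(3) 0.67(61.89) - 1.0(21.40) = 20.07
(4) 1.0(61.89) + 1.0(132.25) + 0.6(70.65) = 236.53
(5) 0.6(61.89) - 1.0(77.33) = -40.20
(6) 1.0(61.89) + 0.6(70.65) + 0.6(132.25) + 0.6(77.33) = 230.03
(7) 1.0(61.89) = 61.89
Maximum is from combination 4.

236.53 kN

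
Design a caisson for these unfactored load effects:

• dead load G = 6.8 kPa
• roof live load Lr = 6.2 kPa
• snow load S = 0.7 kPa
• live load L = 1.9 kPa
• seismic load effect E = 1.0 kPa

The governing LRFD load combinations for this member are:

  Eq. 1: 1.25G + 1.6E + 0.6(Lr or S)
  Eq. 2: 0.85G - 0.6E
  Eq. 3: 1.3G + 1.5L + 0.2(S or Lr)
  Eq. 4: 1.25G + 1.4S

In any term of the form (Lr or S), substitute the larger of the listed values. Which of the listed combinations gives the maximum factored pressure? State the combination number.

Combination 1

(Lr or S) → Lr = 6.2 kPa; (S or Lr) → Lr = 6.2 kPa.
Eq. 1: 1.25(6.8) + 1.6(1.0) + 0.6(6.2) = 8.50 + 1.60 + 3.72 = 13.82
Eq. 2: 0.85(6.8) - 0.6(1.0) = 5.78 - 0.60 = 5.18
Eq. 3: 1.3(6.8) + 1.5(1.9) + 0.2(6.2) = 8.84 + 2.85 + 1.24 = 12.93
Eq. 4: 1.25(6.8) + 1.4(0.7) = 8.50 + 0.98 = 9.48
The largest value is 13.82 kPa from combination 1.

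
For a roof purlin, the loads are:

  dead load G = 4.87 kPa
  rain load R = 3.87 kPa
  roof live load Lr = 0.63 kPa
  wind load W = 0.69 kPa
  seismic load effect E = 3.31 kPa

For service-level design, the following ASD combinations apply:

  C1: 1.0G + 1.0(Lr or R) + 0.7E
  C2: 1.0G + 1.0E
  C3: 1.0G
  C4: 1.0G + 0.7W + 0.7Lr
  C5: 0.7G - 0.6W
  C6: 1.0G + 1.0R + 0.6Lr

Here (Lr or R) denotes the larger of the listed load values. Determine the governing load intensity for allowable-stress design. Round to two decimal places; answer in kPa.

(Lr or R) → R = 3.87 kPa.
C1: 1.0(4.87) + 1.0(3.87) + 0.7(3.31) = 11.06
C2: 1.0(4.87) + 1.0(3.31) = 8.18
C3: 1.0(4.87) = 4.87
C4: 1.0(4.87) + 0.7(0.69) + 0.7(0.63) = 5.79
C5: 0.7(4.87) - 0.6(0.69) = 3.00
C6: 1.0(4.87) + 1.0(3.87) + 0.6(0.63) = 9.12
Maximum is from combination 1.

11.06 kPa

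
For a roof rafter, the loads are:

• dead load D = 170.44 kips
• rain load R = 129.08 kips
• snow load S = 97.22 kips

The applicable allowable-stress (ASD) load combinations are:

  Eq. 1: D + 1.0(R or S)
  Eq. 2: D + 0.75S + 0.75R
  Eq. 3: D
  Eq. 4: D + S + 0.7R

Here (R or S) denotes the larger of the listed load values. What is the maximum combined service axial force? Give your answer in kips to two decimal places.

(R or S) → R = 129.08 kips.
Eq. 1: 1.0(170.44) + 1.0(129.08) = 299.52
Eq. 2: 1.0(170.44) + 0.75(97.22) + 0.75(129.08) = 340.17
Eq. 3: 1.0(170.44) = 170.44
Eq. 4: 1.0(170.44) + 1.0(97.22) + 0.7(129.08) = 358.02
Maximum is from combination 4.

358.02 kips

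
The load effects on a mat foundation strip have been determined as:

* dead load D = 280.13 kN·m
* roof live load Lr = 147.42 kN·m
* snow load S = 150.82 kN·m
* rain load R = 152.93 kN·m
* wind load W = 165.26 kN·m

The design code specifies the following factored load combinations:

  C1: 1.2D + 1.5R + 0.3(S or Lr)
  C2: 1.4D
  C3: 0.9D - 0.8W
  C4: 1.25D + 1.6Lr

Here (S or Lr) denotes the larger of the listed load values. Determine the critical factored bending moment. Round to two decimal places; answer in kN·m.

610.80 kN·m

(S or Lr) → S = 150.82 kN·m.
C1: 1.2(280.13) + 1.5(152.93) + 0.3(150.82) = 610.80
C2: 1.4(280.13) = 392.18
C3: 0.9(280.13) - 0.8(165.26) = 252.12 - 132.21 = 119.91
C4: 1.25(280.13) + 1.6(147.42) = 350.16 + 235.87 = 586.03
The controlling combination is 1, giving 610.80 kN·m.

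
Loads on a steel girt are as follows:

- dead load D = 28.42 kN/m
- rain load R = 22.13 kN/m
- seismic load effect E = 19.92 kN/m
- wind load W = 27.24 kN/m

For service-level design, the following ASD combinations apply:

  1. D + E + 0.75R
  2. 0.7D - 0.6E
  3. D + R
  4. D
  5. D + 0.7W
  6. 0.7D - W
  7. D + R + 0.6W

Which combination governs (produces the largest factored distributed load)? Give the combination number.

1. 1.0(28.42) + 1.0(19.92) + 0.75(22.13) = 28.42 + 19.92 + 16.60 = 64.94
2. 0.7(28.42) - 0.6(19.92) = 19.89 - 11.95 = 7.94
3. 1.0(28.42) + 1.0(22.13) = 28.42 + 22.13 = 50.55
4. 1.0(28.42) = 28.42
5. 1.0(28.42) + 0.7(27.24) = 28.42 + 19.07 = 47.49
6. 0.7(28.42) - 1.0(27.24) = 19.89 - 27.24 = -7.35
7. 1.0(28.42) + 1.0(22.13) + 0.6(27.24) = 28.42 + 22.13 + 16.34 = 66.89
The largest value is 66.89 kN/m from combination 7.

Combination 7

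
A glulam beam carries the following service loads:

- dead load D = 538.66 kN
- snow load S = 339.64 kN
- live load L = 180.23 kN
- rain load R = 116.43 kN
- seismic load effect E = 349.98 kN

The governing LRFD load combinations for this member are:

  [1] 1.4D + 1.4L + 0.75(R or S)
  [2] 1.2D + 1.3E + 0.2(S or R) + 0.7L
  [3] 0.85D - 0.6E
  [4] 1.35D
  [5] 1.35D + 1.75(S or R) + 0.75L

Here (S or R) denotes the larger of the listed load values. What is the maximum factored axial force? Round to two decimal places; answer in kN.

1456.73 kN

(R or S) → S = 339.64 kN; (S or R) → S = 339.64 kN.
[1] 1.4(538.66) + 1.4(180.23) + 0.75(339.64) = 1261.18
[2] 1.2(538.66) + 1.3(349.98) + 0.2(339.64) + 0.7(180.23) = 1295.46
[3] 0.85(538.66) - 0.6(349.98) = 457.86 - 209.99 = 247.87
[4] 1.35(538.66) = 727.19
[5] 1.35(538.66) + 1.75(339.64) + 0.75(180.23) = 727.19 + 594.37 + 135.17 = 1456.73
Combination 5 governs: N_u = 1456.73 kN.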